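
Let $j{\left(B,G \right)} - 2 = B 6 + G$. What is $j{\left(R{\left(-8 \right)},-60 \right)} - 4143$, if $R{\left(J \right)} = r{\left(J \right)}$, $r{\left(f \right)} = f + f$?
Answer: $-4297$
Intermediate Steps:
$r{\left(f \right)} = 2 f$
$R{\left(J \right)} = 2 J$
$j{\left(B,G \right)} = 2 + G + 6 B$ ($j{\left(B,G \right)} = 2 + \left(B 6 + G\right) = 2 + \left(6 B + G\right) = 2 + \left(G + 6 B\right) = 2 + G + 6 B$)
$j{\left(R{\left(-8 \right)},-60 \right)} - 4143 = \left(2 - 60 + 6 \cdot 2 \left(-8\right)\right) - 4143 = \left(2 - 60 + 6 \left(-16\right)\right) - 4143 = \left(2 - 60 - 96\right) - 4143 = -154 - 4143 = -4297$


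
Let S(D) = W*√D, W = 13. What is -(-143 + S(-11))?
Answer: 143 - 13*I*√11 ≈ 143.0 - 43.116*I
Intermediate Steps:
S(D) = 13*√D
-(-143 + S(-11)) = -(-143 + 13*√(-11)) = -(-143 + 13*(I*√11)) = -(-143 + 13*I*√11) = 143 - 13*I*√11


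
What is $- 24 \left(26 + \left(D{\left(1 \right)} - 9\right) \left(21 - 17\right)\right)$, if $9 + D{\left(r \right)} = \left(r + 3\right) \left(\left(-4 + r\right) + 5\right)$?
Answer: $336$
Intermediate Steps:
$D{\left(r \right)} = -9 + \left(1 + r\right) \left(3 + r\right)$ ($D{\left(r \right)} = -9 + \left(r + 3\right) \left(\left(-4 + r\right) + 5\right) = -9 + \left(3 + r\right) \left(1 + r\right) = -9 + \left(1 + r\right) \left(3 + r\right)$)
$- 24 \left(26 + \left(D{\left(1 \right)} - 9\right) \left(21 - 17\right)\right) = - 24 \left(26 + \left(\left(-6 + 1^{2} + 4 \cdot 1\right) - 9\right) \left(21 - 17\right)\right) = - 24 \left(26 + \left(\left(-6 + 1 + 4\right) - 9\right) 4\right) = - 24 \left(26 + \left(-1 - 9\right) 4\right) = - 24 \left(26 - 40\right) = \left(-24\right) \left(-14\right) = 336$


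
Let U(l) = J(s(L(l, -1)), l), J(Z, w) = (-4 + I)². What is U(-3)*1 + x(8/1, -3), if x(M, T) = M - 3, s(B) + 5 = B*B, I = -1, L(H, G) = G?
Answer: 30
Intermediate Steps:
s(B) = -5 + B² (s(B) = -5 + B*B = -5 + B²)
J(Z, w) = 25 (J(Z, w) = (-4 - 1)² = (-5)² = 25)
x(M, T) = -3 + M
U(l) = 25
U(-3)*1 + x(8/1, -3) = 25*1 + (-3 + 8/1) = 25 + (-3 + 8*1) = 25 + (-3 + 8) = 25 + 5 = 30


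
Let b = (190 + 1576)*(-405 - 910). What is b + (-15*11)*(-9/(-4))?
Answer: -9290645/4 ≈ -2.3227e+6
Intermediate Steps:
b = -2322290 (b = 1766*(-1315) = -2322290)
b + (-15*11)*(-9/(-4)) = -2322290 + (-15*11)*(-9/(-4)) = -2322290 - (-1485)*(-1)/4 = -2322290 - 165*9/4 = -2322290 - 1485/4 = -9290645/4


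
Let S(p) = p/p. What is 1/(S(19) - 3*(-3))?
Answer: ⅒ ≈ 0.10000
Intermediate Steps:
S(p) = 1
1/(S(19) - 3*(-3)) = 1/(1 - 3*(-3)) = 1/(1 + 9) = 1/10 = ⅒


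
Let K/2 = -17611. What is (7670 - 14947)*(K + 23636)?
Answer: 84311322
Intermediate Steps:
K = -35222 (K = 2*(-17611) = -35222)
(7670 - 14947)*(K + 23636) = (7670 - 14947)*(-35222 + 23636) = -7277*(-11586) = 84311322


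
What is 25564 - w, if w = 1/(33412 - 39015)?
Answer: 143235093/5603 ≈ 25564.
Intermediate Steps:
w = -1/5603 (w = 1/(-5603) = -1/5603 ≈ -0.00017848)
25564 - w = 25564 - 1*(-1/5603) = 25564 + 1/5603 = 143235093/5603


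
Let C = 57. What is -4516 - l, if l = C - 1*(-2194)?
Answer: -6767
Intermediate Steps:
l = 2251 (l = 57 - 1*(-2194) = 57 + 2194 = 2251)
-4516 - l = -4516 - 1*2251 = -4516 - 2251 = -6767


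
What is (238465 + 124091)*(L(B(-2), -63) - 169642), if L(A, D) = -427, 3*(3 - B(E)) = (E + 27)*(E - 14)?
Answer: -61659536364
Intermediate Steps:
B(E) = 3 - (-14 + E)*(27 + E)/3 (B(E) = 3 - (E + 27)*(E - 14)/3 = 3 - (27 + E)*(-14 + E)/3 = 3 - (-14 + E)*(27 + E)/3)
(238465 + 124091)*(L(B(-2), -63) - 169642) = (238465 + 124091)*(-427 - 169642) = 362556*(-170069) = -61659536364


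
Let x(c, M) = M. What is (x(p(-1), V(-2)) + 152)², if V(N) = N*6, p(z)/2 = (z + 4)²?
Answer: 19600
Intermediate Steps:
p(z) = 2*(4 + z)² (p(z) = 2*(z + 4)² = 2*(4 + z)²)
V(N) = 6*N
(x(p(-1), V(-2)) + 152)² = (6*(-2) + 152)² = (-12 + 152)² = 140² = 19600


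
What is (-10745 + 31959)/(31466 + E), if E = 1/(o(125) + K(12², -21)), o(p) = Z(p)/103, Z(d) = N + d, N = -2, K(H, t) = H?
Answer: 317255370/470574133 ≈ 0.67419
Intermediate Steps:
Z(d) = -2 + d
o(p) = -2/103 + p/103 (o(p) = (-2 + p)/103 = (-2 + p)*(1/103) = -2/103 + p/103)
E = 103/14955 (E = 1/((-2/103 + (1/103)*125) + 12²) = 1/((-2/103 + 125/103) + 144) = 1/(123/103 + 144) = 1/(14955/103) = 103/14955 ≈ 0.0068873)
(-10745 + 31959)/(31466 + E) = (-10745 + 31959)/(31466 + 103/14955) = 21214/(470574133/14955) = 21214*(14955/470574133) = 317255370/470574133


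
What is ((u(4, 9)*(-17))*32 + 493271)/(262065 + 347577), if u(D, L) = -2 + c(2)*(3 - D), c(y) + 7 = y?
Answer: 491639/609642 ≈ 0.80644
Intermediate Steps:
c(y) = -7 + y
u(D, L) = -17 + 5*D (u(D, L) = -2 + (-7 + 2)*(3 - D) = -2 - 5*(3 - D) = -2 + (-15 + 5*D) = -17 + 5*D)
((u(4, 9)*(-17))*32 + 493271)/(262065 + 347577) = (((-17 + 5*4)*(-17))*32 + 493271)/(262065 + 347577) = (((-17 + 20)*(-17))*32 + 493271)/609642 = ((3*(-17))*32 + 493271)*(1/609642) = (-51*32 + 493271)*(1/609642) = (-1632 + 493271)*(1/609642) = 491639*(1/609642) = 491639/609642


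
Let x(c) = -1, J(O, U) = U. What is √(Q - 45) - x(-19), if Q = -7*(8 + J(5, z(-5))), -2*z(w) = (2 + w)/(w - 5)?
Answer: 1 + I*√9995/10 ≈ 1.0 + 9.9975*I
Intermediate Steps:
z(w) = -(2 + w)/(2*(-5 + w)) (z(w) = -(2 + w)/(2*(w - 5)) = -(2 + w)/(2*(-5 + w)))
Q = -1099/20 (Q = -7*(8 + (-2 - 1*(-5))/(2*(-5 - 5))) = -7*(8 + (½)*(-2 + 5)/(-10)) = -7*(8 + (½)*(-⅒)*3) = -7*(8 - 3/20) = -7*157/20 = -1099/20 ≈ -54.950)
√(Q - 45) - x(-19) = √(-1099/20 - 45) - 1*(-1) = √(-1999/20) + 1 = I*√9995/10 + 1 = 1 + I*√9995/10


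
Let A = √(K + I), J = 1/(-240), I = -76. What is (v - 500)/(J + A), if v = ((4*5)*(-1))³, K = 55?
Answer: 120000/71153 + 28800000*I*√21/71153 ≈ 1.6865 + 1854.8*I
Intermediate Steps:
J = -1/240 ≈ -0.0041667
v = -8000 (v = (20*(-1))³ = (-20)³ = -8000)
A = I*√21 (A = √(55 - 76) = √(-21) = I*√21 ≈ 4.5826*I)
(v - 500)/(J + A) = (-8000 - 500)/(-1/240 + I*√21) = -8500/(-1/240 + I*√21)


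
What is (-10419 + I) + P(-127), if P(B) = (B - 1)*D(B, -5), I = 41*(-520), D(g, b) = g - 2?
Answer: -15227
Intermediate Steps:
D(g, b) = -2 + g
I = -21320
P(B) = (-1 + B)*(-2 + B) (P(B) = (B - 1)*(-2 + B) = (-1 + B)*(-2 + B))
(-10419 + I) + P(-127) = (-10419 - 21320) + (-1 - 127)*(-2 - 127) = -31739 - 128*(-129) = -31739 + 16512 = -15227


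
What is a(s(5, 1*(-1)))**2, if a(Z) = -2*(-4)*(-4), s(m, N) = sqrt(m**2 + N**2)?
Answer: 1024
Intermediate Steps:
s(m, N) = sqrt(N**2 + m**2)
a(Z) = -32 (a(Z) = 8*(-4) = -32)
a(s(5, 1*(-1)))**2 = (-32)**2 = 1024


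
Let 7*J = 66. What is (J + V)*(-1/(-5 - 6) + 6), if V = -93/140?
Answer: 82209/1540 ≈ 53.382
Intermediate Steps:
J = 66/7 (J = (⅐)*66 = 66/7 ≈ 9.4286)
V = -93/140 (V = -93*1/140 = -93/140 ≈ -0.66429)
(J + V)*(-1/(-5 - 6) + 6) = (66/7 - 93/140)*(-1/(-5 - 6) + 6) = 1227*(-1/(-11) + 6)/140 = 1227*(-1*(-1/11) + 6)/140 = 1227*(1/11 + 6)/140 = (1227/140)*(67/11) = 82209/1540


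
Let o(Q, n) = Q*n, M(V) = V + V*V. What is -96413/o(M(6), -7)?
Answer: 96413/294 ≈ 327.94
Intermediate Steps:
M(V) = V + V²
-96413/o(M(6), -7) = -96413*(-1/(42*(1 + 6))) = -96413/((6*7)*(-7)) = -96413/(42*(-7)) = -96413/(-294) = -96413*(-1/294) = 96413/294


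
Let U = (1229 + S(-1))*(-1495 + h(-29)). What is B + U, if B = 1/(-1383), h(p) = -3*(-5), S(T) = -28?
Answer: -2458254841/1383 ≈ -1.7775e+6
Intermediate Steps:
h(p) = 15
U = -1777480 (U = (1229 - 28)*(-1495 + 15) = 1201*(-1480) = -1777480)
B = -1/1383 ≈ -0.00072307
B + U = -1/1383 - 1777480 = -2458254841/1383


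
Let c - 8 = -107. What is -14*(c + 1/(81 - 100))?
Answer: 26348/19 ≈ 1386.7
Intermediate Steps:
c = -99 (c = 8 - 107 = -99)
-14*(c + 1/(81 - 100)) = -14*(-99 + 1/(81 - 100)) = -14*(-99 + 1/(-19)) = -14*(-99 - 1/19) = -14*(-1882/19) = 26348/19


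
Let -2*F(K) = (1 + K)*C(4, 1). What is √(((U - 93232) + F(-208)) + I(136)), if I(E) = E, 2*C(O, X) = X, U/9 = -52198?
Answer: 21*I*√5105/2 ≈ 750.22*I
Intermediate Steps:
U = -469782 (U = 9*(-52198) = -469782)
C(O, X) = X/2
F(K) = -¼ - K/4 (F(K) = -(1 + K)*(½)*1/2 = -(1 + K)/(2*2) = -(½ + K/2)/2 = -¼ - K/4)
√(((U - 93232) + F(-208)) + I(136)) = √(((-469782 - 93232) + (-¼ - ¼*(-208))) + 136) = √((-563014 + (-¼ + 52)) + 136) = √((-563014 + 207/4) + 136) = √(-2251849/4 + 136) = √(-2251305/4) = 21*I*√5105/2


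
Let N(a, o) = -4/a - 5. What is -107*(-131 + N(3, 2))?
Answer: 44084/3 ≈ 14695.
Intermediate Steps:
N(a, o) = -5 - 4/a
-107*(-131 + N(3, 2)) = -107*(-131 + (-5 - 4/3)) = -107*(-131 - 19/3) = -107*(-412/3) = 44084/3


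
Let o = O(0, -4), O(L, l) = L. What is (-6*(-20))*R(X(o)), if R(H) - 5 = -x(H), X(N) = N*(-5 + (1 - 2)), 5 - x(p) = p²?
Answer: 0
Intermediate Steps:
x(p) = 5 - p²
o = 0
X(N) = -6*N (X(N) = N*(-5 - 1) = N*(-6) = -6*N)
R(H) = H² (R(H) = 5 - (5 - H²) = 5 + (-5 + H²) = H²)
(-6*(-20))*R(X(o)) = (-6*(-20))*(-6*0)² = 120*0² = 120*0 = 0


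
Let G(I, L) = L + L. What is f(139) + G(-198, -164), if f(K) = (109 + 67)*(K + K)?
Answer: 48600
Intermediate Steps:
G(I, L) = 2*L
f(K) = 352*K (f(K) = 176*(2*K) = 352*K)
f(139) + G(-198, -164) = 352*139 + 2*(-164) = 48928 - 328 = 48600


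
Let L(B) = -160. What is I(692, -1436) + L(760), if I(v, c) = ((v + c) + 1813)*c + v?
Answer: -1534552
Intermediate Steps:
I(v, c) = v + c*(1813 + c + v) (I(v, c) = ((c + v) + 1813)*c + v = (1813 + c + v)*c + v = c*(1813 + c + v) + v = v + c*(1813 + c + v))
I(692, -1436) + L(760) = (692 + (-1436)² + 1813*(-1436) - 1436*692) - 160 = (692 + 2062096 - 2603468 - 993712) - 160 = -1534392 - 160 = -1534552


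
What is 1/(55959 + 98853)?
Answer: 1/154812 ≈ 6.4594e-6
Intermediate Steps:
1/(55959 + 98853) = 1/154812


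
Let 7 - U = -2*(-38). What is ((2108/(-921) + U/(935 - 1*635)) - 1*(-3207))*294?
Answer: 14461503133/15350 ≈ 9.4212e+5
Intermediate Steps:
U = -69 (U = 7 - (-2)*(-38) = 7 - 1*76 = 7 - 76 = -69)
((2108/(-921) + U/(935 - 1*635)) - 1*(-3207))*294 = ((2108/(-921) - 69/(935 - 1*635)) - 1*(-3207))*294 = ((2108*(-1/921) - 69/(935 - 635)) + 3207)*294 = ((-2108/921 - 69/300) + 3207)*294 = ((-2108/921 - 69*1/300) + 3207)*294 = ((-2108/921 - 23/100) + 3207)*294 = (-231983/92100 + 3207)*294 = (295132717/92100)*294 = 14461503133/15350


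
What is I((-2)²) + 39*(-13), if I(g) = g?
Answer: -503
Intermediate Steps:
I((-2)²) + 39*(-13) = (-2)² + 39*(-13) = 4 - 507 = -503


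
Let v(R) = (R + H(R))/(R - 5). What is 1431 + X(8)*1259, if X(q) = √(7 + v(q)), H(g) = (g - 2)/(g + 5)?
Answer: 1431 + 1259*√14937/39 ≈ 5376.4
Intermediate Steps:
H(g) = (-2 + g)/(5 + g)
v(R) = (R + (-2 + R)/(5 + R))/(-5 + R) (v(R) = (R + (-2 + R)/(5 + R))/(R - 5) = (R + (-2 + R)/(5 + R))/(-5 + R))
X(q) = √(7 + (-2 + q² + 6*q)/(-25 + q²))
1431 + X(8)*1259 = 1431 + √((-177 + 6*8 + 8*8²)/(-25 + 8²))*1259 = 1431 + √((-177 + 48 + 8*64)/(-25 + 64))*1259 = 1431 + √((-177 + 48 + 512)/39)*1259 = 1431 + √((1/39)*383)*1259 = 1431 + √(383/39)*1259 = 1431 + (√14937/39)*1259 = 1431 + 1259*√14937/39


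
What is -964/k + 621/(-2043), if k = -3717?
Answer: -37645/843759 ≈ -0.044616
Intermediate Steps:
-964/k + 621/(-2043) = -964/(-3717) + 621/(-2043) = -964*(-1/3717) + 621*(-1/2043) = 964/3717 - 69/227 = -37645/843759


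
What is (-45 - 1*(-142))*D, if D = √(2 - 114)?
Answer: 388*I*√7 ≈ 1026.6*I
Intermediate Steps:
D = 4*I*√7 (D = √(-112) = 4*I*√7 ≈ 10.583*I)
(-45 - 1*(-142))*D = (-45 - 1*(-142))*(4*I*√7) = (-45 + 142)*(4*I*√7) = 97*(4*I*√7) = 388*I*√7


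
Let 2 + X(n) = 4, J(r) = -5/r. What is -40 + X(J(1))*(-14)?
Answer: -68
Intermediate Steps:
X(n) = 2 (X(n) = -2 + 4 = 2)
-40 + X(J(1))*(-14) = -40 + 2*(-14) = -40 - 28 = -68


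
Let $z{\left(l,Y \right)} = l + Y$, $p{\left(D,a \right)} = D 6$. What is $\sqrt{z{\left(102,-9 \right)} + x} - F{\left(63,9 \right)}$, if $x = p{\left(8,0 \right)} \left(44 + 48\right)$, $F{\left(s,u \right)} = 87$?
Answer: $-87 + 3 \sqrt{501} \approx -19.851$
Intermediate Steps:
$p{\left(D,a \right)} = 6 D$
$z{\left(l,Y \right)} = Y + l$
$x = 4416$ ($x = 6 \cdot 8 \left(44 + 48\right) = 48 \cdot 92 = 4416$)
$\sqrt{z{\left(102,-9 \right)} + x} - F{\left(63,9 \right)} = \sqrt{\left(-9 + 102\right) + 4416} - 87 = \sqrt{93 + 4416} - 87 = \sqrt{4509} - 87 = 3 \sqrt{501} - 87 = -87 + 3 \sqrt{501}$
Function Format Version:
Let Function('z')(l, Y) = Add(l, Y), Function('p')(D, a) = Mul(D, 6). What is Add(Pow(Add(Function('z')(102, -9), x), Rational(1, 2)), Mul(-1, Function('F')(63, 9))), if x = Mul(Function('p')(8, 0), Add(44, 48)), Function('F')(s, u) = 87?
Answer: Add(-87, Mul(3, Pow(501, Rational(1, 2)))) ≈ -19.851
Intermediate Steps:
Function('p')(D, a) = Mul(6, D)
Function('z')(l, Y) = Add(Y, l)
x = 4416 (x = Mul(Mul(6, 8), Add(44, 48)) = Mul(48, 92) = 4416)
Add(Pow(Add(Function('z')(102, -9), x), Rational(1, 2)), Mul(-1, Function('F')(63, 9))) = Add(Pow(Add(Add(-9, 102), 4416), Rational(1, 2)), Mul(-1, 87)) = Add(Pow(Add(93, 4416), Rational(1, 2)), -87) = Add(Pow(4509, Rational(1, 2)), -87) = Add(Mul(3, Pow(501, Rational(1, 2))), -87) = Add(-87, Mul(3, Pow(501, Rational(1, 2))))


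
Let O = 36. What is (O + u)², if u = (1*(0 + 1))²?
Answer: 1369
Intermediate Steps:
u = 1 (u = (1*1)² = 1² = 1)
(O + u)² = (36 + 1)² = 37² = 1369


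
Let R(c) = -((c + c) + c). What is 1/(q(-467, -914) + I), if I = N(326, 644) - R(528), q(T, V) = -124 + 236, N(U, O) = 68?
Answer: 1/1764 ≈ 0.00056689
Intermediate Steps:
R(c) = -3*c (R(c) = -(2*c + c) = -3*c)
q(T, V) = 112
I = 1652 (I = 68 - (-3)*528 = 68 - 1*(-1584) = 68 + 1584 = 1652)
1/(q(-467, -914) + I) = 1/(112 + 1652) = 1/1764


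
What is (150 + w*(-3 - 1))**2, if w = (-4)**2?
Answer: 7396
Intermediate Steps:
w = 16
(150 + w*(-3 - 1))**2 = (150 + 16*(-3 - 1))**2 = (150 + 16*(-4))**2 = (150 - 64)**2 = 86**2 = 7396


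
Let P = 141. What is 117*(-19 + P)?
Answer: 14274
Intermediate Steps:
117*(-19 + P) = 117*(-19 + 141) = 117*122 = 14274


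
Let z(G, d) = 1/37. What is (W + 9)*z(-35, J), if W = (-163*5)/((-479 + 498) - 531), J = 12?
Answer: 5423/18944 ≈ 0.28626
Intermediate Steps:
z(G, d) = 1/37
W = 815/512 (W = -815/(19 - 531) = -815/(-512) = -815*(-1/512) = 815/512 ≈ 1.5918)
(W + 9)*z(-35, J) = (815/512 + 9)*(1/37) = (5423/512)*(1/37) = 5423/18944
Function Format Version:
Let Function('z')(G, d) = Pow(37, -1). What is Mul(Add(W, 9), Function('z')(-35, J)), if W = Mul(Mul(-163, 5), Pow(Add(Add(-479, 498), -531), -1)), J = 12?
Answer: Rational(5423, 18944) ≈ 0.28626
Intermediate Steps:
Function('z')(G, d) = Rational(1, 37)
W = Rational(815, 512) (W = Mul(-815, Pow(Add(19, -531), -1)) = Mul(-815, Pow(-512, -1)) = Mul(-815, Rational(-1, 512)) = Rational(815, 512) ≈ 1.5918)
Mul(Add(W, 9), Function('z')(-35, J)) = Mul(Add(Rational(815, 512), 9), Rational(1, 37)) = Mul(Rational(5423, 512), Rational(1, 37)) = Rational(5423, 18944)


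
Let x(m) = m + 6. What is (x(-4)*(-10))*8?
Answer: -160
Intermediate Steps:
x(m) = 6 + m
(x(-4)*(-10))*8 = ((6 - 4)*(-10))*8 = (2*(-10))*8 = -20*8 = -160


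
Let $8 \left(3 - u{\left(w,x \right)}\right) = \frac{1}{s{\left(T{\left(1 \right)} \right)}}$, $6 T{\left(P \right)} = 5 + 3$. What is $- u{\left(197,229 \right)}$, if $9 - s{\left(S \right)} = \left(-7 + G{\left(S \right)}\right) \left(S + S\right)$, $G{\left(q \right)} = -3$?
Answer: $- \frac{2565}{856} \approx -2.9965$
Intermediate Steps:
$T{\left(P \right)} = \frac{4}{3}$ ($T{\left(P \right)} = \frac{5 + 3}{6} = \frac{1}{6} \cdot 8 = \frac{4}{3}$)
$s{\left(S \right)} = 9 + 20 S$ ($s{\left(S \right)} = 9 - \left(-7 - 3\right) \left(S + S\right) = 9 - - 10 \cdot 2 S = 9 - - 20 S = 9 + 20 S$)
$u{\left(w,x \right)} = \frac{2565}{856}$ ($u{\left(w,x \right)} = 3 - \frac{1}{8 \left(9 + 20 \cdot \frac{4}{3}\right)} = 3 - \frac{1}{8 \left(9 + \frac{80}{3}\right)} = 3 - \frac{1}{8 \cdot \frac{107}{3}} = 3 - \frac{3}{856} = \frac{2565}{856}$)
$- u{\left(197,229 \right)} = \left(-1\right) \frac{2565}{856} = - \frac{2565}{856}$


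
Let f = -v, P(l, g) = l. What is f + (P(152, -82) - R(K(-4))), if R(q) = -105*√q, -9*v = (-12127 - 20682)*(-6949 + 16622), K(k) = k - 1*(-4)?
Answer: -317360089/9 ≈ -3.5262e+7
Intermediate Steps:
K(k) = 4 + k (K(k) = k + 4 = 4 + k)
v = 317361457/9 (v = -(-12127 - 20682)*(-6949 + 16622)/9 = -(-32809)*9673/9 = -⅑*(-317361457) = 317361457/9 ≈ 3.5262e+7)
f = -317361457/9 (f = -1*317361457/9 = -317361457/9 ≈ -3.5262e+7)
f + (P(152, -82) - R(K(-4))) = -317361457/9 + (152 - (-105)*√(4 - 4)) = -317361457/9 + (152 - (-105)*√0) = -317361457/9 + (152 - (-105)*0) = -317361457/9 + (152 - 1*0) = -317361457/9 + (152 + 0) = -317361457/9 + 152 = -317360089/9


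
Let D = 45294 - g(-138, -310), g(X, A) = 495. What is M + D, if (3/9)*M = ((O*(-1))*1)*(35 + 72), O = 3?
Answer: 43836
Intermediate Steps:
D = 44799 (D = 45294 - 1*495 = 45294 - 495 = 44799)
M = -963 (M = 3*(((3*(-1))*1)*(35 + 72)) = 3*(-3*1*107) = 3*(-3*107) = 3*(-321) = -963)
M + D = -963 + 44799 = 43836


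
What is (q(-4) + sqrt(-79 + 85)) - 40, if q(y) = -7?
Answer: -47 + sqrt(6) ≈ -44.551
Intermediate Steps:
(q(-4) + sqrt(-79 + 85)) - 40 = (-7 + sqrt(-79 + 85)) - 40 = (-7 + sqrt(6)) - 40 = -47 + sqrt(6)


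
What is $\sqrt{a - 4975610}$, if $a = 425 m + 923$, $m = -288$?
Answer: $9 i \sqrt{62927} \approx 2257.7 i$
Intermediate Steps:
$a = -121477$ ($a = 425 \left(-288\right) + 923 = -122400 + 923 = -121477$)
$\sqrt{a - 4975610} = \sqrt{-121477 - 4975610} = \sqrt{-5097087} = 9 i \sqrt{62927}$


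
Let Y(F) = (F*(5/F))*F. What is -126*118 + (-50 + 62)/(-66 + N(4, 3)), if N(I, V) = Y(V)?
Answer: -252760/17 ≈ -14868.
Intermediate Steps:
Y(F) = 5*F
N(I, V) = 5*V
-126*118 + (-50 + 62)/(-66 + N(4, 3)) = -126*118 + (-50 + 62)/(-66 + 5*3) = -14868 + 12/(-66 + 15) = -14868 + 12/(-51) = -14868 + 12*(-1/51) = -14868 - 4/17 = -252760/17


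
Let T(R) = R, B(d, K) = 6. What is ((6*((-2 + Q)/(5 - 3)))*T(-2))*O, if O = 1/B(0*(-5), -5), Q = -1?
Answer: 3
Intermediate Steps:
O = 1/6 ≈ 0.16667
((6*((-2 + Q)/(5 - 3)))*T(-2))*O = ((6*((-2 - 1)/(5 - 3)))*(-2))*(1/6) = ((6*(-3/2))*(-2))*(1/6) = -9*(-2)*(1/6) = 18*(1/6) = 3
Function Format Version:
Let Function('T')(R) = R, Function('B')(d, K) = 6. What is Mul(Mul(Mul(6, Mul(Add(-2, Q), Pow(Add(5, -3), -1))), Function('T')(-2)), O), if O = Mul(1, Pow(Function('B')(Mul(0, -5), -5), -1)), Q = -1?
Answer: 3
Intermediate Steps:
O = Rational(1, 6) (O = Mul(1, Pow(6, -1)) = Mul(1, Rational(1, 6)) = Rational(1, 6) ≈ 0.16667)
Mul(Mul(Mul(6, Mul(Add(-2, Q), Pow(Add(5, -3), -1))), Function('T')(-2)), O) = Mul(Mul(Mul(6, Mul(Add(-2, -1), Pow(Add(5, -3), -1))), -2), Rational(1, 6)) = Mul(Mul(Mul(6, Mul(-3, Pow(2, -1))), -2), Rational(1, 6)) = Mul(Mul(Mul(6, Mul(-3, Rational(1, 2))), -2), Rational(1, 6)) = Mul(Mul(Mul(6, Rational(-3, 2)), -2), Rational(1, 6)) = Mul(Mul(-9, -2), Rational(1, 6)) = Mul(18, Rational(1, 6)) = 3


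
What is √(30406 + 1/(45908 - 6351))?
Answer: 3*√5286442060739/39557 ≈ 174.37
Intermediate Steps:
√(30406 + 1/(45908 - 6351)) = √(30406 + 1/39557) = √(1202770143/39557) = 3*√5286442060739/39557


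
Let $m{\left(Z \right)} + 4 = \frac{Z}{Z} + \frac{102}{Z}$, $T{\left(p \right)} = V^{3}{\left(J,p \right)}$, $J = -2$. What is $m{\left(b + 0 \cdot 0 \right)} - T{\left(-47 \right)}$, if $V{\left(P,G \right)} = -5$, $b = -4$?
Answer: $\frac{193}{2} \approx 96.5$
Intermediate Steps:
$T{\left(p \right)} = -125$ ($T{\left(p \right)} = \left(-5\right)^{3} = -125$)
$m{\left(Z \right)} = -3 + \frac{102}{Z}$ ($m{\left(Z \right)} = -4 + \left(\frac{Z}{Z} + \frac{102}{Z}\right) = -4 + \left(1 + \frac{102}{Z}\right) = -3 + \frac{102}{Z}$)
$m{\left(b + 0 \cdot 0 \right)} - T{\left(-47 \right)} = \left(-3 + \frac{102}{-4 + 0 \cdot 0}\right) - -125 = \left(-3 + \frac{102}{-4 + 0}\right) + 125 = \left(-3 + \frac{102}{-4}\right) + 125 = \left(-3 + 102 \left(- \frac{1}{4}\right)\right) + 125 = \left(-3 - \frac{51}{2}\right) + 125 = - \frac{57}{2} + 125 = \frac{193}{2}$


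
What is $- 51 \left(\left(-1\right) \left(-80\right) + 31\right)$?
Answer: $-5661$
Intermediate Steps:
$- 51 \left(\left(-1\right) \left(-80\right) + 31\right) = - 51 \left(80 + 31\right) = \left(-51\right) 111 = -5661$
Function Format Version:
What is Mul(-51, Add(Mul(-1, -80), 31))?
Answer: -5661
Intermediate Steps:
Mul(-51, Add(Mul(-1, -80), 31)) = Mul(-51, Add(80, 31)) = Mul(-51, 111) = -5661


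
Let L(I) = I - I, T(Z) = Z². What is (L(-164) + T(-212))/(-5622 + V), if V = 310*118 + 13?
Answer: 44944/30971 ≈ 1.4512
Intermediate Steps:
L(I) = 0
V = 36593 (V = 36580 + 13 = 36593)
(L(-164) + T(-212))/(-5622 + V) = (0 + (-212)²)/(-5622 + 36593) = (0 + 44944)/30971 = 44944*(1/30971) = 44944/30971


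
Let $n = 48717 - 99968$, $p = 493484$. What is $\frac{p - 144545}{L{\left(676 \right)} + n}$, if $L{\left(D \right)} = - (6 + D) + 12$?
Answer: $- \frac{38771}{5769} \approx -6.7206$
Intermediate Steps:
$L{\left(D \right)} = 6 - D$ ($L{\left(D \right)} = \left(-6 - D\right) + 12 = 6 - D$)
$n = -51251$
$\frac{p - 144545}{L{\left(676 \right)} + n} = \frac{493484 - 144545}{\left(6 - 676\right) - 51251} = \frac{348939}{\left(6 - 676\right) - 51251} = \frac{348939}{-670 - 51251} = \frac{348939}{-51921} = 348939 \left(- \frac{1}{51921}\right) = - \frac{38771}{5769}$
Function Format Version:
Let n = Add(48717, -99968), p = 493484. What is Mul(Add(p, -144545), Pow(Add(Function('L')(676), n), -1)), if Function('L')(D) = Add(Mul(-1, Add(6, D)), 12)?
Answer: Rational(-38771, 5769) ≈ -6.7206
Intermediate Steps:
Function('L')(D) = Add(6, Mul(-1, D)) (Function('L')(D) = Add(Add(-6, Mul(-1, D)), 12) = Add(6, Mul(-1, D)))
n = -51251
Mul(Add(p, -144545), Pow(Add(Function('L')(676), n), -1)) = Mul(Add(493484, -144545), Pow(Add(Add(6, Mul(-1, 676)), -51251), -1)) = Mul(348939, Pow(Add(Add(6, -676), -51251), -1)) = Mul(348939, Pow(Add(-670, -51251), -1)) = Mul(348939, Pow(-51921, -1)) = Mul(348939, Rational(-1, 51921)) = Rational(-38771, 5769)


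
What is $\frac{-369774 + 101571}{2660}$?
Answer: $- \frac{268203}{2660} \approx -100.83$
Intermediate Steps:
$\frac{-369774 + 101571}{2660} = \left(-268203\right) \frac{1}{2660} = - \frac{268203}{2660}$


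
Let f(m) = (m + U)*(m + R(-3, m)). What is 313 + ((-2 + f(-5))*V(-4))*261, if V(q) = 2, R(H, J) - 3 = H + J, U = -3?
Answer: 41029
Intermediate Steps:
R(H, J) = 3 + H + J (R(H, J) = 3 + (H + J) = 3 + H + J)
f(m) = 2*m*(-3 + m) (f(m) = (m - 3)*(m + (3 - 3 + m)) = (-3 + m)*(m + m) = (-3 + m)*(2*m) = 2*m*(-3 + m))
313 + ((-2 + f(-5))*V(-4))*261 = 313 + ((-2 + 2*(-5)*(-3 - 5))*2)*261 = 313 + ((-2 + 2*(-5)*(-8))*2)*261 = 313 + ((-2 + 80)*2)*261 = 313 + (78*2)*261 = 313 + 156*261 = 313 + 40716 = 41029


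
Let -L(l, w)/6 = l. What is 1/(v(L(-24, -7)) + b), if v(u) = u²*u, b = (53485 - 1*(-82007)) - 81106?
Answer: 1/3040370 ≈ 3.2891e-7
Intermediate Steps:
L(l, w) = -6*l
b = 54386 (b = (53485 + 82007) - 81106 = 135492 - 81106 = 54386)
v(u) = u³
1/(v(L(-24, -7)) + b) = 1/((-6*(-24))³ + 54386) = 1/(144³ + 54386) = 1/(2985984 + 54386) = 1/3040370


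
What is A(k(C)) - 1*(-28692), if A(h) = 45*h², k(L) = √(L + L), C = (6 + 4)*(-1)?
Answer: 27792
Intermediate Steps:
C = -10 (C = 10*(-1) = -10)
k(L) = √2*√L (k(L) = √(2*L) = √2*√L)
A(k(C)) - 1*(-28692) = 45*(√2*√(-10))² - 1*(-28692) = 45*(√2*(I*√10))² + 28692 = 45*(2*I*√5)² + 28692 = 45*(-20) + 28692 = -900 + 28692 = 27792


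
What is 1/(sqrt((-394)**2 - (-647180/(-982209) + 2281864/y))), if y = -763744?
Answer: 2*sqrt(341241965619063882654113067)/14556624948099089 ≈ 0.0025381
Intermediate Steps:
1/(sqrt((-394)**2 - (-647180/(-982209) + 2281864/y))) = 1/(sqrt((-394)**2 - (-647180/(-982209) + 2281864/(-763744)))) = 1/(sqrt(155236 - (-647180*(-1/982209) + 2281864*(-1/763744)))) = 1/(sqrt(155236 - (647180/982209 - 285233/95468))) = 1/(sqrt(155236 - 1*(-218373439457/93769528812))) = 1/(sqrt(155236 + 218373439457/93769528812)) = 1/(sqrt(14556624948099089/93769528812)) = 1/(sqrt(341241965619063882654113067)/46884764406) = 2*sqrt(341241965619063882654113067)/14556624948099089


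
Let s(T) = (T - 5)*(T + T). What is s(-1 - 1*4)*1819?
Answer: 181900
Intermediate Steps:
s(T) = 2*T*(-5 + T) (s(T) = (-5 + T)*(2*T) = 2*T*(-5 + T))
s(-1 - 1*4)*1819 = (2*(-1 - 1*4)*(-5 + (-1 - 1*4)))*1819 = (2*(-1 - 4)*(-5 + (-1 - 4)))*1819 = (2*(-5)*(-5 - 5))*1819 = (2*(-5)*(-10))*1819 = 100*1819 = 181900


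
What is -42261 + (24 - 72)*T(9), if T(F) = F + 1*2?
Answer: -42789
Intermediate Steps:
T(F) = 2 + F (T(F) = F + 2 = 2 + F)
-42261 + (24 - 72)*T(9) = -42261 + (24 - 72)*(2 + 9) = -42261 - 48*11 = -42261 - 528 = -42789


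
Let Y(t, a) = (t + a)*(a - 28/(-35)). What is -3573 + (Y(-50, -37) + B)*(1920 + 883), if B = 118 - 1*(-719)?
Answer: 55851531/5 ≈ 1.1170e+7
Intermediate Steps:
B = 837 (B = 118 + 719 = 837)
Y(t, a) = (⅘ + a)*(a + t) (Y(t, a) = (a + t)*(a - 28*(-1/35)) = (a + t)*(a + ⅘) = (a + t)*(⅘ + a) = (⅘ + a)*(a + t))
-3573 + (Y(-50, -37) + B)*(1920 + 883) = -3573 + (((-37)² + (⅘)*(-37) + (⅘)*(-50) - 37*(-50)) + 837)*(1920 + 883) = -3573 + ((1369 - 148/5 - 40 + 1850) + 837)*2803 = -3573 + (15747/5 + 837)*2803 = -3573 + (19932/5)*2803 = -3573 + 55869396/5 = 55851531/5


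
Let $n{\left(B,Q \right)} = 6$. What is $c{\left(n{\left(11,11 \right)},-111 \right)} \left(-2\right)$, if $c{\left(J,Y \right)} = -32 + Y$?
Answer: $286$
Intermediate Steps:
$c{\left(n{\left(11,11 \right)},-111 \right)} \left(-2\right) = \left(-32 - 111\right) \left(-2\right) = \left(-143\right) \left(-2\right) = 286$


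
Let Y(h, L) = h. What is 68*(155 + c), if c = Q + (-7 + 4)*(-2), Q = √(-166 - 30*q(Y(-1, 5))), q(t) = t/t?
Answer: 10948 + 952*I ≈ 10948.0 + 952.0*I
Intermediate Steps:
q(t) = 1
Q = 14*I (Q = √(-166 - 30*1) = √(-166 - 30) = √(-196) = 14*I ≈ 14.0*I)
c = 6 + 14*I (c = 14*I + (-7 + 4)*(-2) = 14*I - 3*(-2) = 14*I + 6 = 6 + 14*I ≈ 6.0 + 14.0*I)
68*(155 + c) = 68*(155 + (6 + 14*I)) = 68*(161 + 14*I) = 10948 + 952*I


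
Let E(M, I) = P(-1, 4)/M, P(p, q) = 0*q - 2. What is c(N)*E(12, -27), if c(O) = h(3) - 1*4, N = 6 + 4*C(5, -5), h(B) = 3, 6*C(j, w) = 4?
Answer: ⅙ ≈ 0.16667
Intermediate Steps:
C(j, w) = ⅔ (C(j, w) = (⅙)*4 = ⅔)
P(p, q) = -2 (P(p, q) = 0 - 2 = -2)
N = 26/3 (N = 6 + 4*(⅔) = 6 + 8/3 = 26/3 ≈ 8.6667)
c(O) = -1 (c(O) = 3 - 1*4 = 3 - 4 = -1)
E(M, I) = -2/M
c(N)*E(12, -27) = -(-2)/12 = -1*(-⅙) = ⅙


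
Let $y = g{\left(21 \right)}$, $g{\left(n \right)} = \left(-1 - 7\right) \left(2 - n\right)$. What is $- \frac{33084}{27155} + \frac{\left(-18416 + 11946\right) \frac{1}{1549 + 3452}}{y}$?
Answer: $- \frac{12662280809}{10320963780} \approx -1.2269$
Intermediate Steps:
$g{\left(n \right)} = -16 + 8 n$ ($g{\left(n \right)} = - 8 \left(2 - n\right) = -16 + 8 n$)
$y = 152$ ($y = -16 + 8 \cdot 21 = -16 + 168 = 152$)
$- \frac{33084}{27155} + \frac{\left(-18416 + 11946\right) \frac{1}{1549 + 3452}}{y} = - \frac{33084}{27155} + \frac{\left(-18416 + 11946\right) \frac{1}{1549 + 3452}}{152} = \left(-33084\right) \frac{1}{27155} + - \frac{6470}{5001} \cdot \frac{1}{152} = - \frac{33084}{27155} + \left(-6470\right) \frac{1}{5001} \cdot \frac{1}{152} = - \frac{33084}{27155} - \frac{3235}{380076} = - \frac{12662280809}{10320963780}$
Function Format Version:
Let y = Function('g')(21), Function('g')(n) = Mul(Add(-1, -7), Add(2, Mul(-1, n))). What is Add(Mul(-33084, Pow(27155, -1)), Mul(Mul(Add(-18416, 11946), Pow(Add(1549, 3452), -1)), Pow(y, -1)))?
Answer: Rational(-12662280809, 10320963780) ≈ -1.2269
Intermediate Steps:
Function('g')(n) = Add(-16, Mul(8, n)) (Function('g')(n) = Mul(-8, Add(2, Mul(-1, n))) = Add(-16, Mul(8, n)))
y = 152 (y = Add(-16, Mul(8, 21)) = Add(-16, 168) = 152)
Add(Mul(-33084, Pow(27155, -1)), Mul(Mul(Add(-18416, 11946), Pow(Add(1549, 3452), -1)), Pow(y, -1))) = Add(Mul(-33084, Pow(27155, -1)), Mul(Mul(Add(-18416, 11946), Pow(Add(1549, 3452), -1)), Pow(152, -1))) = Add(Mul(-33084, Rational(1, 27155)), Mul(Mul(-6470, Pow(5001, -1)), Rational(1, 152))) = Add(Rational(-33084, 27155), Mul(Mul(-6470, Rational(1, 5001)), Rational(1, 152))) = Add(Rational(-33084, 27155), Mul(Rational(-6470, 5001), Rational(1, 152))) = Add(Rational(-33084, 27155), Rational(-3235, 380076)) = Rational(-12662280809, 10320963780)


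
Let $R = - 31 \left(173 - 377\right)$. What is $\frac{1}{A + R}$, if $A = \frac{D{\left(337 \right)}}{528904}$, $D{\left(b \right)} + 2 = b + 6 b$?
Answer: $\frac{528904}{3344791253} \approx 0.00015813$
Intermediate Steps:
$D{\left(b \right)} = -2 + 7 b$ ($D{\left(b \right)} = -2 + \left(b + 6 b\right) = -2 + 7 b$)
$R = 6324$ ($R = - 31 \left(173 - 377\right) = \left(-31\right) \left(-204\right) = 6324$)
$A = \frac{2357}{528904}$ ($A = \frac{-2 + 7 \cdot 337}{528904} = \left(-2 + 2359\right) \frac{1}{528904} = 2357 \cdot \frac{1}{528904} = \frac{2357}{528904} \approx 0.0044564$)
$\frac{1}{A + R} = \frac{1}{\frac{2357}{528904} + 6324} = \frac{1}{\frac{3344791253}{528904}} = \frac{528904}{3344791253}$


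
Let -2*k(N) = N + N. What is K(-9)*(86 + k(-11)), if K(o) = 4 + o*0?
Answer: 388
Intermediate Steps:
k(N) = -N (k(N) = -(N + N)/2 = -N)
K(o) = 4 (K(o) = 4 + 0 = 4)
K(-9)*(86 + k(-11)) = 4*(86 - 1*(-11)) = 4*(86 + 11) = 4*97 = 388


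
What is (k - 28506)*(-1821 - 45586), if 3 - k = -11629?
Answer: 799945718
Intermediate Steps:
k = 11632 (k = 3 - 1*(-11629) = 3 + 11629 = 11632)
(k - 28506)*(-1821 - 45586) = (11632 - 28506)*(-1821 - 45586) = -16874*(-47407) = 799945718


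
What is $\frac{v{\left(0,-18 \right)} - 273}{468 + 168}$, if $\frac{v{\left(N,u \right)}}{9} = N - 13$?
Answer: $- \frac{65}{106} \approx -0.61321$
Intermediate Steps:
$v{\left(N,u \right)} = -117 + 9 N$ ($v{\left(N,u \right)} = 9 \left(N - 13\right) = 9 \left(-13 + N\right) = -117 + 9 N$)
$\frac{v{\left(0,-18 \right)} - 273}{468 + 168} = \frac{\left(-117 + 9 \cdot 0\right) - 273}{468 + 168} = \frac{\left(-117 + 0\right) - 273}{636} = \left(-117 - 273\right) \frac{1}{636} = \left(-390\right) \frac{1}{636} = - \frac{65}{106}$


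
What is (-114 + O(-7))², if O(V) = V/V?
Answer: 12769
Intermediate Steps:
O(V) = 1
(-114 + O(-7))² = (-114 + 1)² = (-113)² = 12769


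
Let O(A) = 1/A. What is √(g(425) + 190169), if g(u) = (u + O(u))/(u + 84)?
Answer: √355971350084803/43265 ≈ 436.08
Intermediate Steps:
g(u) = (u + 1/u)/(84 + u) (g(u) = (u + 1/u)/(u + 84) = (u + 1/u)/(84 + u))
√(g(425) + 190169) = √((1 + 425²)/(425*(84 + 425)) + 190169) = √((1/425)*(1 + 180625)/509 + 190169) = √((1/425)*(1/509)*180626 + 190169) = √(180626/216325 + 190169) = √(41138489551/216325) = √355971350084803/43265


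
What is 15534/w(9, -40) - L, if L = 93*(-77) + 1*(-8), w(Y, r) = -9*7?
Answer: 48457/7 ≈ 6922.4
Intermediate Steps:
w(Y, r) = -63
L = -7169 (L = -7161 - 8 = -7169)
15534/w(9, -40) - L = 15534/(-63) - 1*(-7169) = 15534*(-1/63) + 7169 = -1726/7 + 7169 = 48457/7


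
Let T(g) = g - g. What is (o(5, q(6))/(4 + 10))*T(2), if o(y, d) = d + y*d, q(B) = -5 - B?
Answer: 0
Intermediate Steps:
o(y, d) = d + d*y
T(g) = 0
(o(5, q(6))/(4 + 10))*T(2) = (((-5 - 1*6)*(1 + 5))/(4 + 10))*0 = (((-5 - 6)*6)/14)*0 = ((-11*6)/14)*0 = ((1/14)*(-66))*0 = -33/7*0 = 0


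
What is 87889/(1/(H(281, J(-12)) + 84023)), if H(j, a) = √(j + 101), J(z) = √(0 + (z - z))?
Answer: 7384697447 + 87889*√382 ≈ 7.3864e+9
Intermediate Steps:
J(z) = 0 (J(z) = √(0 + 0) = √0 = 0)
H(j, a) = √(101 + j)
87889/(1/(H(281, J(-12)) + 84023)) = 87889/(1/(√(101 + 281) + 84023)) = 87889/(1/(√382 + 84023)) = 87889/(1/(84023 + √382)) = 87889*(84023 + √382) = 7384697447 + 87889*√382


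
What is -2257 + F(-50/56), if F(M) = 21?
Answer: -2236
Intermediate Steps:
-2257 + F(-50/56) = -2257 + 21 = -2236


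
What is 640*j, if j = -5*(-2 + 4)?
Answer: -6400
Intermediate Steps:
j = -10 (j = -5*2 = -10)
640*j = 640*(-10) = -6400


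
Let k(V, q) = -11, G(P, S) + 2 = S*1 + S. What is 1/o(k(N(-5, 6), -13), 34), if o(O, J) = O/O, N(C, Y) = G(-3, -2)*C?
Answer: 1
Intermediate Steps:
G(P, S) = -2 + 2*S (G(P, S) = -2 + (S*1 + S) = -2 + (S + S) = -2 + 2*S)
N(C, Y) = -6*C (N(C, Y) = (-2 + 2*(-2))*C = (-2 - 4)*C = -6*C)
o(O, J) = 1
1/o(k(N(-5, 6), -13), 34) = 1/1 = 1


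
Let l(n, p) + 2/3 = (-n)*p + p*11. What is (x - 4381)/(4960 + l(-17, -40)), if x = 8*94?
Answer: -10887/11518 ≈ -0.94522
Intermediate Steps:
l(n, p) = -2/3 + 11*p - n*p (l(n, p) = -2/3 + ((-n)*p + p*11) = -2/3 + (-n*p + 11*p) = -2/3 + (11*p - n*p) = -2/3 + 11*p - n*p)
x = 752
(x - 4381)/(4960 + l(-17, -40)) = (752 - 4381)/(4960 + (-2/3 + 11*(-40) - 1*(-17)*(-40))) = -3629/(4960 + (-2/3 - 440 - 680)) = -3629/(4960 - 3362/3) = -3629/11518/3 = -3629*3/11518 = -10887/11518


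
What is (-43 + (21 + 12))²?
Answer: 100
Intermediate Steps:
(-43 + (21 + 12))² = (-43 + 33)² = (-10)² = 100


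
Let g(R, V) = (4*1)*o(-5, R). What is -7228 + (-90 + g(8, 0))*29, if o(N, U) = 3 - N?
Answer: -8910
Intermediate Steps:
g(R, V) = 32 (g(R, V) = (4*1)*(3 - 1*(-5)) = 4*(3 + 5) = 4*8 = 32)
-7228 + (-90 + g(8, 0))*29 = -7228 + (-90 + 32)*29 = -7228 - 58*29 = -7228 - 1682 = -8910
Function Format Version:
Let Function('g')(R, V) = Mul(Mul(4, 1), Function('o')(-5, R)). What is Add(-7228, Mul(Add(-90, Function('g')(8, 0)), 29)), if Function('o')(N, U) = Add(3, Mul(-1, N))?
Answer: -8910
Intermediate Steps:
Function('g')(R, V) = 32 (Function('g')(R, V) = Mul(Mul(4, 1), Add(3, Mul(-1, -5))) = Mul(4, Add(3, 5)) = Mul(4, 8) = 32)
Add(-7228, Mul(Add(-90, Function('g')(8, 0)), 29)) = Add(-7228, Mul(Add(-90, 32), 29)) = Add(-7228, Mul(-58, 29)) = Add(-7228, -1682) = -8910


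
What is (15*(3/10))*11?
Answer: 99/2 ≈ 49.500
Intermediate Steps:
(15*(3/10))*11 = (9/2)*11 = 99/2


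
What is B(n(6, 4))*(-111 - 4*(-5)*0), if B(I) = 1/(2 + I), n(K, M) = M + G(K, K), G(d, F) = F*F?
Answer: -37/14 ≈ -2.6429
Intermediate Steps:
G(d, F) = F²
n(K, M) = M + K²
B(n(6, 4))*(-111 - 4*(-5)*0) = (-111 - 4*(-5)*0)/(2 + (4 + 6²)) = (-111 + 20*0)/(2 + (4 + 36)) = (-111 + 0)/(2 + 40) = -111/42 = (1/42)*(-111) = -37/14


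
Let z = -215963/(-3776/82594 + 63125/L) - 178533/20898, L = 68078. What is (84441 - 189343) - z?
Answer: 806198957644840649/5754709801242 ≈ 1.4009e+5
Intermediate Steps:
z = -1409879525214728933/5754709801242 (z = -215963/(-3776/82594 + 63125/68078) - 178533/20898 = -215963/(-3776*1/82594 + 63125*(1/68078)) - 178533*1/20898 = -215963/(-1888/41297 + 63125/68078) - 19837/2322 = -215963/2478341861/2811417166 - 19837/2322 = -215963*2811417166/2478341861 - 19837/2322 = -607162085420858/2478341861 - 19837/2322 = -1409879525214728933/5754709801242 ≈ -2.4500e+5)
(84441 - 189343) - z = (84441 - 189343) - 1*(-1409879525214728933/5754709801242) = -104902 + 1409879525214728933/5754709801242 = 806198957644840649/5754709801242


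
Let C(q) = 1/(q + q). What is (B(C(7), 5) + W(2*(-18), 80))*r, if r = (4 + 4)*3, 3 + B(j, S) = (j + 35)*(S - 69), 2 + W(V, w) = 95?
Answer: -361968/7 ≈ -51710.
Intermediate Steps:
W(V, w) = 93 (W(V, w) = -2 + 95 = 93)
C(q) = 1/(2*q)
B(j, S) = -3 + (-69 + S)*(35 + j) (B(j, S) = -3 + (j + 35)*(S - 69) = -3 + (35 + j)*(-69 + S) = -3 + (-69 + S)*(35 + j))
r = 24 (r = 8*3 = 24)
(B(C(7), 5) + W(2*(-18), 80))*r = ((-2418 - 69/(2*7) + 35*5 + 5*((1/2)/7)) + 93)*24 = ((-2418 - 69/(2*7) + 175 + 5*((1/2)*(1/7))) + 93)*24 = ((-2418 - 69*1/14 + 175 + 5*(1/14)) + 93)*24 = ((-2418 - 69/14 + 175 + 5/14) + 93)*24 = (-15733/7 + 93)*24 = -15082/7*24 = -361968/7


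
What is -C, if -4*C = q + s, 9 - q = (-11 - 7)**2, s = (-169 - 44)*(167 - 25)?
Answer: -30561/4 ≈ -7640.3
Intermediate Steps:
s = -30246 (s = -213*142 = -30246)
q = -315 (q = 9 - (-11 - 7)**2 = 9 - 1*(-18)**2 = 9 - 1*324 = 9 - 324 = -315)
C = 30561/4 (C = -(-315 - 30246)/4 = -1/4*(-30561) = 30561/4 ≈ 7640.3)
-C = -1*30561/4 = -30561/4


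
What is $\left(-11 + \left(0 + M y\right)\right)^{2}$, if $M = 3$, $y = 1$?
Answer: $64$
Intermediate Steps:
$\left(-11 + \left(0 + M y\right)\right)^{2} = \left(-11 + \left(0 + 3 \cdot 1\right)\right)^{2} = \left(-11 + \left(0 + 3\right)\right)^{2} = \left(-11 + 3\right)^{2} = \left(-8\right)^{2} = 64$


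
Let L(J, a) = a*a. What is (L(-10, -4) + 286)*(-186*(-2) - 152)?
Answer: 66440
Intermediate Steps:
L(J, a) = a**2
(L(-10, -4) + 286)*(-186*(-2) - 152) = ((-4)**2 + 286)*(-186*(-2) - 152) = (16 + 286)*(372 - 152) = 302*220 = 66440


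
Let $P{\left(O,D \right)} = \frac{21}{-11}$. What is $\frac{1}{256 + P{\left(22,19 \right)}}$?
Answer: $\frac{11}{2795} \approx 0.0039356$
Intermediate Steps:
$P{\left(O,D \right)} = - \frac{21}{11}$ ($P{\left(O,D \right)} = 21 \left(- \frac{1}{11}\right) = - \frac{21}{11}$)
$\frac{1}{256 + P{\left(22,19 \right)}} = \frac{1}{256 - \frac{21}{11}} = \frac{1}{\frac{2795}{11}} = \frac{11}{2795}$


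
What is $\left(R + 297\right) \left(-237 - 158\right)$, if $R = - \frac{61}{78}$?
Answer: $- \frac{9126475}{78} \approx -1.1701 \cdot 10^{5}$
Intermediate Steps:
$R = - \frac{61}{78}$ ($R = \left(-61\right) \frac{1}{78} = - \frac{61}{78} \approx -0.78205$)
$\left(R + 297\right) \left(-237 - 158\right) = \left(- \frac{61}{78} + 297\right) \left(-237 - 158\right) = \frac{23105}{78} \left(-395\right) = - \frac{9126475}{78}$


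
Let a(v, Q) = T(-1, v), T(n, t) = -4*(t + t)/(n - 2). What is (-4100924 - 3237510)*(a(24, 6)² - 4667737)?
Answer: 34223821678194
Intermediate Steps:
T(n, t) = -8*t/(-2 + n) (T(n, t) = -4*2*t/(-2 + n) = -8*t/(-2 + n))
a(v, Q) = 8*v/3 (a(v, Q) = -8*v/(-2 - 1) = -8*v/(-3) = -8*v*(-⅓) = 8*v/3)
(-4100924 - 3237510)*(a(24, 6)² - 4667737) = (-4100924 - 3237510)*(((8/3)*24)² - 4667737) = -7338434*(64² - 4667737) = -7338434*(4096 - 4667737) = -7338434*(-4663641) = 34223821678194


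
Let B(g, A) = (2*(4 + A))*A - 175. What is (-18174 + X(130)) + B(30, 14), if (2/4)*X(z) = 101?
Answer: -17643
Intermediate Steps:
X(z) = 202 (X(z) = 2*101 = 202)
B(g, A) = -175 + A*(8 + 2*A) (B(g, A) = (8 + 2*A)*A - 175 = A*(8 + 2*A) - 175 = -175 + A*(8 + 2*A))
(-18174 + X(130)) + B(30, 14) = (-18174 + 202) + (-175 + 2*14² + 8*14) = -17972 + (-175 + 2*196 + 112) = -17972 + (-175 + 392 + 112) = -17972 + 329 = -17643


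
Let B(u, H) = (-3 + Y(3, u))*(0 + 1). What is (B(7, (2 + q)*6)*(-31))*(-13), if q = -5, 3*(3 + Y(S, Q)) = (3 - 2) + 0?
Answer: -6851/3 ≈ -2283.7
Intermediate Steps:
Y(S, Q) = -8/3 (Y(S, Q) = -3 + ((3 - 2) + 0)/3 = -3 + (1 + 0)/3 = -3 + (⅓)*1 = -3 + ⅓ = -8/3)
B(u, H) = -17/3 (B(u, H) = (-3 - 8/3)*(0 + 1) = -17/3*1 = -17/3)
(B(7, (2 + q)*6)*(-31))*(-13) = -17/3*(-31)*(-13) = (527/3)*(-13) = -6851/3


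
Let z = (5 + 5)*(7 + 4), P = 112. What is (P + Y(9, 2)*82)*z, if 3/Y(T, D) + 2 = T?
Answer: 113300/7 ≈ 16186.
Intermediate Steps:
Y(T, D) = 3/(-2 + T)
z = 110 (z = 10*11 = 110)
(P + Y(9, 2)*82)*z = (112 + (3/(-2 + 9))*82)*110 = (112 + (3/7)*82)*110 = (112 + 246/7)*110 = (1030/7)*110 = 113300/7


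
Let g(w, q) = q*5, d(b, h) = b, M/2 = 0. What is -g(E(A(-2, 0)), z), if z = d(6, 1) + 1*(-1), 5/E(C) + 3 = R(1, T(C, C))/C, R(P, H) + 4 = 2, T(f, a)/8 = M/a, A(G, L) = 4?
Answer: -25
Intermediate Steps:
M = 0 (M = 2*0 = 0)
T(f, a) = 0 (T(f, a) = 8*(0/a) = 8*0 = 0)
R(P, H) = -2 (R(P, H) = -4 + 2 = -2)
E(C) = 5/(-3 - 2/C)
z = 5 (z = 6 + 1*(-1) = 6 - 1 = 5)
g(w, q) = 5*q
-g(E(A(-2, 0)), z) = -5*5 = -1*25 = -25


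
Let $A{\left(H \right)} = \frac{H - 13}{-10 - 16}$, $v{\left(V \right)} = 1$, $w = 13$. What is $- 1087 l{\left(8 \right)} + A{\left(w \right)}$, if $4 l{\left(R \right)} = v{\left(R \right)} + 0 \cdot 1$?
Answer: $- \frac{1087}{4} \approx -271.75$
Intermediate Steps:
$l{\left(R \right)} = \frac{1}{4}$ ($l{\left(R \right)} = \frac{1 + 0 \cdot 1}{4} = \frac{1 + 0}{4} = \frac{1}{4} \cdot 1 = \frac{1}{4}$)
$A{\left(H \right)} = \frac{1}{2} - \frac{H}{26}$ ($A{\left(H \right)} = \frac{-13 + H}{-26} = \left(-13 + H\right) \left(- \frac{1}{26}\right) = \frac{1}{2} - \frac{H}{26}$)
$- 1087 l{\left(8 \right)} + A{\left(w \right)} = \left(-1087\right) \frac{1}{4} + \left(\frac{1}{2} - \frac{1}{2}\right) = - \frac{1087}{4} + \left(\frac{1}{2} - \frac{1}{2}\right) = - \frac{1087}{4} + 0 = - \frac{1087}{4}$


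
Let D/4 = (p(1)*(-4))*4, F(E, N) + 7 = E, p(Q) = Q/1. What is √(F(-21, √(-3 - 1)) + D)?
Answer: 2*I*√23 ≈ 9.5917*I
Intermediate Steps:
p(Q) = Q (p(Q) = Q*1 = Q)
F(E, N) = -7 + E
D = -64 (D = 4*((1*(-4))*4) = 4*(-4*4) = 4*(-16) = -64)
√(F(-21, √(-3 - 1)) + D) = √((-7 - 21) - 64) = √(-28 - 64) = √(-92) = 2*I*√23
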